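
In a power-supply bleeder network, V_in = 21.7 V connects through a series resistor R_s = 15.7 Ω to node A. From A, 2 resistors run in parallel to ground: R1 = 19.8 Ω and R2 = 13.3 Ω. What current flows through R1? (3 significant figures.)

Combine the parallel branches: R_p = (1/19.8 + 1/13.3)⁻¹ = 7.956 Ω.
V_A by voltage divider: V_A = 21.7 × 7.956/(15.7 + 7.956) = 7.298 V.
I(R1) = V_A / R1 = 7.298/19.8 = 0.3686 A.

I ≈ 0.369 A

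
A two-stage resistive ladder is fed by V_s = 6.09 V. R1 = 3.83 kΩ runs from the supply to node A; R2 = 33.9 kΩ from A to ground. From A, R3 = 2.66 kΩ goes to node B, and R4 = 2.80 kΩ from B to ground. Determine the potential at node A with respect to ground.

V_A ≈ 3.36 V

The second stage (R3 + R4 = 5.460 kΩ) loads node A in parallel with R2.
Effective lower resistance at A: R2 ‖ 5.460 = 4.703 kΩ.
So V_A = 6.09 × 0.5511 = 3.356 V.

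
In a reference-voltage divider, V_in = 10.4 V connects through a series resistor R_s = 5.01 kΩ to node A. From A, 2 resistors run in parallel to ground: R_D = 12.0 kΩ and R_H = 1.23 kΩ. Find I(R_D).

Combine the parallel branches: R_p = (1/12.0 + 1/1.23)⁻¹ = 1.116 kΩ.
Node voltage V_A = V_in · R_p/(R_s + R_p) = 10.4 × 0.1821 = 1.894 V.
Branch current I = V_A/R_D = 1.894/12.0 = 0.1578 mA.

I ≈ 0.158 mA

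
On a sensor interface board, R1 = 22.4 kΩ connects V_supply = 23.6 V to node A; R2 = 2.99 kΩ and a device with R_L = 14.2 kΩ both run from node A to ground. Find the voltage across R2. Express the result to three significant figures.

First combine the lower leg with the load: R2 ‖ R_L = 2.470 kΩ.
Now apply the divider: V_out = 23.6 × 0.09931 = 2.344 V.
(Unloaded it would be 2.78 V; the load pulls it down.)

V_out ≈ 2.34 V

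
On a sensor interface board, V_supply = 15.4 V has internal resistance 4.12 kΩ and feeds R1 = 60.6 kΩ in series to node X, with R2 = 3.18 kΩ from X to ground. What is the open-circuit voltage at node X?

R1' = 4.12 + 60.6 = 64.72 kΩ (source resistance + R1).
V_th is the unloaded tap voltage: V_supply · R2/(R1'+R2) = 15.4 × 0.04683 = 0.7212 V.

V_th ≈ 0.721 V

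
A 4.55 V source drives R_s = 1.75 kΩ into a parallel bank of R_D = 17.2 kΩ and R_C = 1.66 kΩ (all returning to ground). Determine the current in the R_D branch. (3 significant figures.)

Combine the parallel branches: R_p = (1/17.2 + 1/1.66)⁻¹ = 1.514 kΩ.
V_A by voltage divider: V_A = 4.55 × 1.514/(1.75 + 1.514) = 2.110 V.
Branch current I = V_A/R_D = 2.110/17.2 = 0.1227 mA.
(Equivalently: I_total = 1.394 mA, then current-divider fraction G_k/ΣG = 0.08802.)

I ≈ 0.123 mA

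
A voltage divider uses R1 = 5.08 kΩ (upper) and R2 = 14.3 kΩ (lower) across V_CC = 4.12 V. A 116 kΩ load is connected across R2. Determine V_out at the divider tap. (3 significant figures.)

R2 ‖ R_L = (14.3 × 116)/(14.3 + 116) = 12.73 kΩ.
Voltage divider with the loaded lower leg: V_out = 4.12 × 12.73/(5.08 + 12.73) = 4.12 × 0.7148 = 2.945 V.
(Unloaded it would be 3.04 V; the load pulls it down.)

V_out ≈ 2.94 V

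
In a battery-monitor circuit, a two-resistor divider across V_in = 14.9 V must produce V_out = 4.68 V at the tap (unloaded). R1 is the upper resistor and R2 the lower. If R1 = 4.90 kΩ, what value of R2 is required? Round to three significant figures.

The divider ratio is R2/(R1+R2) = 4.68/14.9 = 0.3141.
So R2 = R1 · V_out/(V_in − V_out) = 4.90 × 4.68/(14.9 − 4.68) = 4.90 × 0.4579 = 2.244 kΩ.

R2 ≈ 2.24 kΩ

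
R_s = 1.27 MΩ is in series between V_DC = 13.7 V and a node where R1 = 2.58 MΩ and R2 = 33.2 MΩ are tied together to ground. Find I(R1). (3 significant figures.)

Parallel bank: R_p = 1/(1/2.58 + 1/33.2) = 2.394 MΩ.
V_A by voltage divider: V_A = 13.7 × 2.394/(1.27 + 2.394) = 8.951 V.
Branch current I = V_A/R1 = 8.951/2.58 = 3.470 µA.

I ≈ 3.47 µA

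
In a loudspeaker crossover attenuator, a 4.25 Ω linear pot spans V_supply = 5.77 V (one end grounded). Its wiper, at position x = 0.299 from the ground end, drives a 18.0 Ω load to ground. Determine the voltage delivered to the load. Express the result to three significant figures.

V_out ≈ 1.64 V

Lower segment x·R_p = 1.271 Ω; upper segment (1−x)·R_p = 2.979 Ω.
Lower segment in parallel with the load: 1.271 ‖ 18.0 = 1.187 Ω.
V_out = 5.77 × 1.187/(2.979 + 1.187) = 1.644 V.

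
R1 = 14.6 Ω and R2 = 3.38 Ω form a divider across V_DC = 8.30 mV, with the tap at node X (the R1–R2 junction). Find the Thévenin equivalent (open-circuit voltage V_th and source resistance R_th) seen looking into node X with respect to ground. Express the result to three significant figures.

V_th is the unloaded tap voltage: V_DC · R2/(R1+R2) = 8.30 × 0.1880 = 1.560 mV.
With V_DC suppressed (replaced by a short), R_th = R1 ‖ R2 = (14.60 × 3.38)/(14.60 + 3.38) = 2.745 Ω.

V_th ≈ 1.56 mV, R_th ≈ 2.74 Ω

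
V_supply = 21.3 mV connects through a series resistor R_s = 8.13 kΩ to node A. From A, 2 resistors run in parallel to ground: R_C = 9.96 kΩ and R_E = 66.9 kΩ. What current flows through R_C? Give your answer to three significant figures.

Combine the parallel branches: R_p = (1/9.96 + 1/66.9)⁻¹ = 8.669 kΩ.
V_A by voltage divider: V_A = 21.3 × 8.669/(8.13 + 8.669) = 10.99 mV.
I(R_C) = V_A / R_C = 10.99/9.96 = 1.104 µA.
(Check via current divider: I_total = 1.268 µA; share G_k/ΣG = 0.8704 → same result.)

I ≈ 1.10 µA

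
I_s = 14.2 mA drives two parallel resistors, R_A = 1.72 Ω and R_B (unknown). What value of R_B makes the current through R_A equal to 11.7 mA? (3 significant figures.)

The fraction through R_A equals R_B/(R_A+R_B).
11.7/14.2 = R_B/(R_A + R_B) → R_B = R_A · (0.8239)/(1 − 0.8239) = 1.72 × 4.680 = 8.050 Ω.

R_B ≈ 8.05 Ω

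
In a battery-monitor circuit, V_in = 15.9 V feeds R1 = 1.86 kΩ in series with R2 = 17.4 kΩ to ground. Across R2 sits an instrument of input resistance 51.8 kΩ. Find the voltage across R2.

R2 ‖ R_L = (17.4 × 51.8)/(17.4 + 51.8) = 13.02 kΩ.
Then V_out = V_in · R2'/(R1 + R2') = 15.9 × 13.02/14.88 = 13.91 V.
(Unloaded it would be 14.4 V; the load pulls it down.)

V_out ≈ 13.9 V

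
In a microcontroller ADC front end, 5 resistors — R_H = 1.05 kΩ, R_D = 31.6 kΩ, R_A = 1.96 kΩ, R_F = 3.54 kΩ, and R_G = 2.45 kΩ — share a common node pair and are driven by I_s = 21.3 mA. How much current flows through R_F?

ΣG = 1/1.05 + 1/31.6 + 1/1.96 + 1/3.54 + 1/2.45 = 2.185.
Current divider: I(R_F) = I_s · G_k/ΣG = 21.3 × (0.2825/2.185) = 21.3 × 0.1293 = 2.754 mA.

I ≈ 2.75 mA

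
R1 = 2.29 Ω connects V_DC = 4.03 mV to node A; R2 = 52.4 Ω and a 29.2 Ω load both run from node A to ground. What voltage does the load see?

The load sits in parallel with R2, giving an effective lower resistance R2' = R2·R_L/(R2+R_L) = 18.75 Ω.
Then V_out = V_DC · R2'/(R1 + R2') = 4.03 × 18.75/21.04 = 3.591 mV.
(Unloaded it would be 3.86 mV; the load pulls it down.)

V_out ≈ 3.59 mV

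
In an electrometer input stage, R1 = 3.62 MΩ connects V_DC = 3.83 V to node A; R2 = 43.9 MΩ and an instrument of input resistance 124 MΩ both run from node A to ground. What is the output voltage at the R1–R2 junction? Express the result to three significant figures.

R2 ‖ R_L = (43.9 × 124)/(43.9 + 124) = 32.42 MΩ.
Then V_out = V_DC · R2'/(R1 + R2') = 3.83 × 32.42/36.04 = 3.445 V.

V_out ≈ 3.45 V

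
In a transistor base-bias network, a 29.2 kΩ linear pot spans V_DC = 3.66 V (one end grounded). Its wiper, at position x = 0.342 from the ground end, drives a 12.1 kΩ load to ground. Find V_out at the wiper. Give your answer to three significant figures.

V_out ≈ 0.811 V

Split the track: R_lower = x·R_p = 9.986 kΩ, R_upper = (1−x)·R_p = 19.21 kΩ.
Lower segment in parallel with the load: 9.986 ‖ 12.1 = 5.471 kΩ.
Loaded-divider output: V_out = 3.66 × 0.2216 = 0.8112 V.
(Unloaded: V_out = x·V_DC = 1.25 V.)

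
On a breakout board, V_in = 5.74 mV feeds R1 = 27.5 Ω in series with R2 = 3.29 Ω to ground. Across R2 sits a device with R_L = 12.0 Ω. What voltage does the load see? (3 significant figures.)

V_out ≈ 0.493 mV

R2 ‖ R_L = (3.29 × 12.0)/(3.29 + 12.0) = 2.582 Ω.
Now apply the divider: V_out = 5.74 × 0.08583 = 0.4927 mV.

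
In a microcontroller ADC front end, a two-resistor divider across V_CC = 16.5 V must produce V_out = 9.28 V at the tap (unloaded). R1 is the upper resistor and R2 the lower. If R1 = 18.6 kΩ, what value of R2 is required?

R2 ≈ 23.9 kΩ

The divider ratio is R2/(R1+R2) = 9.28/16.5 = 0.5624.
R2 = R1 · 0.5624/(1 − 0.5624) = 23.91 kΩ.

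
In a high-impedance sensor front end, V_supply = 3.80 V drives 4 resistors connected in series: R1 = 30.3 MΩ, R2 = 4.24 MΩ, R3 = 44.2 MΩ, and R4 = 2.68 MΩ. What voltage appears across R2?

V ≈ 0.198 V

Total series resistance ΣR = 30.3 + 4.24 + 44.2 + 2.68 = 81.42 MΩ.
Voltage divider: V = V_supply · (4.240 / 81.42) = 3.80 × 0.05208 = 0.1979 V.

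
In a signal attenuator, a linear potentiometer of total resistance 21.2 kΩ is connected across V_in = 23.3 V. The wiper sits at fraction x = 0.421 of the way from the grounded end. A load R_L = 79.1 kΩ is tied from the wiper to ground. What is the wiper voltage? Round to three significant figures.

V_out ≈ 9.21 V

Lower segment x·R_p = 8.925 kΩ; upper segment (1−x)·R_p = 12.27 kΩ.
R_L loads the lower segment: effective lower R = 8.020 kΩ.
Loaded-divider output: V_out = 23.3 × 0.3952 = 9.208 V.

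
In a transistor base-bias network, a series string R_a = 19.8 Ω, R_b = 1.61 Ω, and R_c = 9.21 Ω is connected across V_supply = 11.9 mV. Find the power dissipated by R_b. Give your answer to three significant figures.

P ≈ 0.243 µW

ΣR = 30.62 Ω → I = 11.9/30.62 = 0.3886 mA.
P = I²R = 0.1510 × 1.61 = 0.2432 µW.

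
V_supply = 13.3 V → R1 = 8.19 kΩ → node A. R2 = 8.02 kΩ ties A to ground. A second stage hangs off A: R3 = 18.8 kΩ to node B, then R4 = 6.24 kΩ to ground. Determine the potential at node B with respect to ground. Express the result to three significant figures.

V_B ≈ 1.41 V

Node A sees R2 in parallel with the series input of stage 2, R3 + R4 = 25.04 kΩ.
Effective lower resistance at A: R2 ‖ 25.04 = 6.074 kΩ.
So V_A = 13.3 × 0.4258 = 5.664 V.
Then the unloaded second divider: V_B = V_A × R4/(R3+R4) = 5.664 × 0.2492 = 1.411 V.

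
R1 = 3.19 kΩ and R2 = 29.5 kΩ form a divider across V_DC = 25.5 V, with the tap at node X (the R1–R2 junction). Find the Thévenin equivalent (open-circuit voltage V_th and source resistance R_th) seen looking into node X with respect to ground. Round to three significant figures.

Open-circuit (no load on X): V_th = V_DC · R2/(R1 + R2) = 25.5 × 29.5/(3.190 + 29.5) = 23.01 V.
Looking into X with the source shorted: R_th = R1·R2/(R1+R2) = 3.190 × 29.5/32.69 = 2.879 kΩ.

V_th ≈ 23.0 V, R_th ≈ 2.88 kΩ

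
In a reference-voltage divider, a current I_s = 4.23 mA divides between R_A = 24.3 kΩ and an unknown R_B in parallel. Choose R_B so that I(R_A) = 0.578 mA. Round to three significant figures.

R_B ≈ 3.85 kΩ

The fraction through R_A equals R_B/(R_A+R_B).
0.578/4.23 = R_B/(R_A + R_B) → R_B = R_A · (0.1366)/(1 − 0.1366) = 24.3 × 0.1583 = 3.846 kΩ.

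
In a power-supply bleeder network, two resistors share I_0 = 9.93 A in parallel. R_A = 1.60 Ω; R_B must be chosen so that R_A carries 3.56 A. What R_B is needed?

R_B ≈ 0.894 Ω

Two-branch current divider: I_A = I_0 · R_B/(R_A + R_B).
3.56/9.93 = R_B/(R_A + R_B) → R_B = R_A · (0.3585)/(1 − 0.3585) = 1.60 × 0.5589 = 0.8942 Ω.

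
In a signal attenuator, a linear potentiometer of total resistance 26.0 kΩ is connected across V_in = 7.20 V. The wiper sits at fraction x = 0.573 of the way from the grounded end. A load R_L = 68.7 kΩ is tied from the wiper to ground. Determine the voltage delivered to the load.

V_out ≈ 3.78 V

Lower segment x·R_p = 14.90 kΩ; upper segment (1−x)·R_p = 11.10 kΩ.
(x·R_p) ‖ R_L = 12.24 kΩ.
Loaded-divider output: V_out = 7.20 × 0.5244 = 3.776 V.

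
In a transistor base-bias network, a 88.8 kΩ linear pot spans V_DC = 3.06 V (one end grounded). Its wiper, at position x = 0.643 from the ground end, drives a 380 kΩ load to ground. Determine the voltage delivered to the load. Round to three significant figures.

Split the track: R_lower = x·R_p = 57.10 kΩ, R_upper = (1−x)·R_p = 31.70 kΩ.
(x·R_p) ‖ R_L = 49.64 kΩ.
Then V_out = V_DC · 49.64/(31.70 + 49.64) = 1.867 V.

V_out ≈ 1.87 V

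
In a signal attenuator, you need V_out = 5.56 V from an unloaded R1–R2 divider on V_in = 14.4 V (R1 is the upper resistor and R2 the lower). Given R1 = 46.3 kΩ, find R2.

Required fraction k = V_out/V_in = 0.3861.
So R2 = R1 · V_out/(V_in − V_out) = 46.3 × 5.56/(14.4 − 5.56) = 46.3 × 0.6290 = 29.12 kΩ.

R2 ≈ 29.1 kΩ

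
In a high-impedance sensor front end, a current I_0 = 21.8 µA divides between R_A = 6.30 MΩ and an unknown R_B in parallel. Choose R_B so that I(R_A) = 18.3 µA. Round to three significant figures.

Two-branch current divider: I_A = I_0 · R_B/(R_A + R_B).
18.3/21.8 = R_B/(R_A + R_B) → R_B = R_A · (0.8394)/(1 − 0.8394) = 6.30 × 5.229 = 32.94 MΩ.

R_B ≈ 32.9 MΩ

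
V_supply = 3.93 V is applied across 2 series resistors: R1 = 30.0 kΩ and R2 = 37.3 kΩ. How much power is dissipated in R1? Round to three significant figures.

P ≈ 0.102 mW

Series current I = V_supply/ΣR = 3.93/67.30 = 0.05840 mA.
V(R1) = I·R = 1.752 V; P = V·I = 1.752 × 0.05840 = 0.1023 mW.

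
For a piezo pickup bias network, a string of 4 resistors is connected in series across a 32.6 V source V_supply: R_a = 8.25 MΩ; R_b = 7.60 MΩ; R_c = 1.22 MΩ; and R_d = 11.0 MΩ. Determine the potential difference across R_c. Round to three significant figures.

Series total: ΣR = 8.25 + 7.60 + 1.22 + 11.0 = 28.07 MΩ.
Voltage divider: V = V_supply · (1.220 / 28.07) = 32.6 × 0.04346 = 1.417 V.

V ≈ 1.42 V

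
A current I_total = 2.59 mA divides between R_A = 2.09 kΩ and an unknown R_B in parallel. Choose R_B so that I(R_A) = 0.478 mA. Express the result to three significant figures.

R_B ≈ 0.473 kΩ

Two-branch current divider: I_A = I_total · R_B/(R_A + R_B).
0.478/2.59 = R_B/(R_A + R_B) → R_B = R_A · (0.1846)/(1 − 0.1846) = 2.09 × 0.2263 = 0.4730 kΩ.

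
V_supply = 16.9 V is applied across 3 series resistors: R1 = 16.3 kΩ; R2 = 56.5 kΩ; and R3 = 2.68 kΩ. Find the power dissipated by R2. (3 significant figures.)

Series current I = V_supply/ΣR = 16.9/75.48 = 0.2239 mA.
V(R2) = I·R = 12.65 V; P = V·I = 12.65 × 0.2239 = 2.832 mW.

P ≈ 2.83 mW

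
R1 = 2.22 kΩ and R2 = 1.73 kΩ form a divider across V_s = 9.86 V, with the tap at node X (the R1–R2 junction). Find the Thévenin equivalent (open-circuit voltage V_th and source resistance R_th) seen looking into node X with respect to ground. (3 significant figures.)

V_th ≈ 4.32 V, R_th ≈ 0.972 kΩ

Open-circuit (no load on X): V_th = V_s · R2/(R1 + R2) = 9.86 × 1.73/(2.220 + 1.73) = 4.318 V.
Looking into X with the source shorted: R_th = R1·R2/(R1+R2) = 2.220 × 1.73/3.950 = 0.9723 kΩ.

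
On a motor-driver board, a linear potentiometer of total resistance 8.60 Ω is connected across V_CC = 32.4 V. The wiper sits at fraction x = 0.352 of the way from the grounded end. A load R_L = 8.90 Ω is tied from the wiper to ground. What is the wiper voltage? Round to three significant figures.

V_out ≈ 9.35 V

The pot divides into 5.573 Ω above the wiper and 3.027 Ω below.
Lower segment in parallel with the load: 3.027 ‖ 8.90 = 2.259 Ω.
Loaded-divider output: V_out = 32.4 × 0.2884 = 9.345 V.
(Unloaded: V_out = x·V_CC = 11.4 V.)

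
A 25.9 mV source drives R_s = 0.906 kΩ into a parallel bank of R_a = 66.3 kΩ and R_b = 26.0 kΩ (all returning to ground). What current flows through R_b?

Combine the parallel branches: R_p = (1/66.3 + 1/26.0)⁻¹ = 18.68 kΩ.
V_A by voltage divider: V_A = 25.9 × 18.68/(0.906 + 18.68) = 24.70 mV.
I(R_b) = V_A / R_b = 24.70/26.0 = 0.9501 µA.

I ≈ 0.950 µA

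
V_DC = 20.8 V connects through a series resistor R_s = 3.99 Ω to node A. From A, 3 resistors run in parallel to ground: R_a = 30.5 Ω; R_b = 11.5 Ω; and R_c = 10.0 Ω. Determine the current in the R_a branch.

I ≈ 0.363 A

Parallel bank: R_p = 1/(1/30.5 + 1/11.5 + 1/10.0) = 4.551 Ω.
V_A = 20.8 × 4.551/8.541 = 11.08 V.
Branch current I = V_A/R_a = 11.08/30.5 = 0.3634 A.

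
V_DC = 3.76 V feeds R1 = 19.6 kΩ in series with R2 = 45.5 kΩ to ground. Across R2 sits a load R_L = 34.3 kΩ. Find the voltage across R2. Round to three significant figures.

First combine the lower leg with the load: R2 ‖ R_L = 19.56 kΩ.
Then V_out = V_DC · R2'/(R1 + R2') = 3.76 × 19.56/39.16 = 1.878 V.
(Unloaded it would be 2.63 V; the load pulls it down.)

V_out ≈ 1.88 V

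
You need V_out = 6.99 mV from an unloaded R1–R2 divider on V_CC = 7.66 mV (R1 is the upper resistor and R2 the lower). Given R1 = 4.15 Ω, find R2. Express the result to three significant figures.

R2 ≈ 43.3 Ω

V_out/V_CC = R2/(R1+R2) = 0.9125.
Rearranging, R2 = R1·k/(1−k) = 4.15 × 10.43 = 43.30 Ω.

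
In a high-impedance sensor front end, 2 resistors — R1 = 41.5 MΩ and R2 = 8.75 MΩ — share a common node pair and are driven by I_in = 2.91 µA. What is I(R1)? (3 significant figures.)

I ≈ 0.507 µA

With just two branches, the current splits inversely with resistance.
So I = 2.91 × 8.75/50.25 = 0.5067 µA.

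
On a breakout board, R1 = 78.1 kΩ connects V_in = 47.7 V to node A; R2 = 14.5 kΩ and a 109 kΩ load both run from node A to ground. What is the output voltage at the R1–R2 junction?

The load sits in parallel with R2, giving an effective lower resistance R2' = R2·R_L/(R2+R_L) = 12.80 kΩ.
Now apply the divider: V_out = 47.7 × 0.1408 = 6.716 V.
(Unloaded it would be 7.47 V; the load pulls it down.)

V_out ≈ 6.72 V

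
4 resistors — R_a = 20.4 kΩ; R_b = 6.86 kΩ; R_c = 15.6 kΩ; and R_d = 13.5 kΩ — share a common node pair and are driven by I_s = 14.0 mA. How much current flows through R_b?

I ≈ 6.13 mA

ΣG = 1/20.4 + 1/6.86 + 1/15.6 + 1/13.5 = 0.3330.
By the current-divider rule, I = I_s · G_k/ΣG = 14.0 × 0.4378 = 6.129 mA.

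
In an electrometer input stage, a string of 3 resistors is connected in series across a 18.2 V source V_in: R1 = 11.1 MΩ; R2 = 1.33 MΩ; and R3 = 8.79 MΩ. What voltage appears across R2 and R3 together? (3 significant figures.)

V ≈ 8.68 V

Series total: ΣR = 11.1 + 1.33 + 8.79 = 21.22 MΩ.
R_{R2..R3} = 1.33 + 8.79 = 10.12 MΩ.
V = V_in · R/ΣR = 18.2 × 0.4769 = 8.680 V.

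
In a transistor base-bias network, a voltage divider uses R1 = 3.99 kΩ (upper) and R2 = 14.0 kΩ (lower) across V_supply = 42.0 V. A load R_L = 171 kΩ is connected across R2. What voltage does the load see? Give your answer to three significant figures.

V_out ≈ 32.1 V

First combine the lower leg with the load: R2 ‖ R_L = 12.94 kΩ.
Then V_out = V_supply · R2'/(R1 + R2') = 42.0 × 12.94/16.93 = 32.10 V.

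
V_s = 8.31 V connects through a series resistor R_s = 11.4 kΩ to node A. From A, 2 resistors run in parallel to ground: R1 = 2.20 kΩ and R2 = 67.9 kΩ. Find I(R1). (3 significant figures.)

Combine the parallel branches: R_p = (1/2.20 + 1/67.9)⁻¹ = 2.131 kΩ.
Node voltage V_A = V_s · R_p/(R_s + R_p) = 8.31 × 0.1575 = 1.309 V.
I(R1) = V_A / R1 = 1.309/2.20 = 0.5949 mA.

I ≈ 0.595 mA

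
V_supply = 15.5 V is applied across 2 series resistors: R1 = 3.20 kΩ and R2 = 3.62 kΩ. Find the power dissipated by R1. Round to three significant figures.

Series current I = V_supply/ΣR = 15.5/6.820 = 2.273 mA.
P(R1) = I²·R1 = (2.273)² × 3.20 = 16.53 mW.

P ≈ 16.5 mW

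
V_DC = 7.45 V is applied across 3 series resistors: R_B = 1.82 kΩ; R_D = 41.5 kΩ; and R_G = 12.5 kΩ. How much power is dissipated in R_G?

The common current is I = 7.45/55.82 = 0.1335 mA.
P(R_G) = I²·R_G = (0.1335)² × 12.5 = 0.2227 mW.

P ≈ 0.223 mW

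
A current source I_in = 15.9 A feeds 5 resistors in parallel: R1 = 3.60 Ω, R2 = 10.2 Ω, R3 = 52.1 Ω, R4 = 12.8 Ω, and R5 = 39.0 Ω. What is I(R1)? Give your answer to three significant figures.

Conductances: ΣG = 1/3.60 + 1/10.2 + 1/52.1 + 1/12.8 + 1/39.0 = 0.4988 (1/Ω).
By the current-divider rule, I = I_in · G_k/ΣG = 15.9 × 0.5569 = 8.855 A.

I ≈ 8.85 A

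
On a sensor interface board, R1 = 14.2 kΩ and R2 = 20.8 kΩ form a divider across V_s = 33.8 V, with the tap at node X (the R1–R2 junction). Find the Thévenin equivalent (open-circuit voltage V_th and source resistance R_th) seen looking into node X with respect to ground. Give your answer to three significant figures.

V_th ≈ 20.1 V, R_th ≈ 8.44 kΩ

With X open, the divider is unloaded: V_th = 33.8 × 20.8/35.00 = 20.09 V.
Zeroing V_s shorts the top of R1 to ground, so R_th = R1 ‖ R2 = 8.439 kΩ.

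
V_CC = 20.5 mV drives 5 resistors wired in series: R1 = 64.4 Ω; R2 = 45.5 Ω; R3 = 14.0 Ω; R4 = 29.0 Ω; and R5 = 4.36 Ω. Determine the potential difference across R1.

V ≈ 8.40 mV

Total series resistance ΣR = 64.4 + 45.5 + 14.0 + 29.0 + 4.36 = 157.3 Ω.
V = V_CC · R/ΣR = 20.5 × 0.4095 = 8.395 mV.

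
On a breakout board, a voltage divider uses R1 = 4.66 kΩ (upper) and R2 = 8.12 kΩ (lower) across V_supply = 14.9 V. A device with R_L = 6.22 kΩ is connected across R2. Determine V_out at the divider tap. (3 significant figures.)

V_out ≈ 6.41 V

The load sits in parallel with R2, giving an effective lower resistance R2' = R2·R_L/(R2+R_L) = 3.522 kΩ.
Then V_out = V_supply · R2'/(R1 + R2') = 14.9 × 3.522/8.182 = 6.414 V.
(Unloaded it would be 9.47 V; the load pulls it down.)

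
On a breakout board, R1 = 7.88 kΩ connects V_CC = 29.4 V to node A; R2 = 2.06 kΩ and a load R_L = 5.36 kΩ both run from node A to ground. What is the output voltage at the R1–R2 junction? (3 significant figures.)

V_out ≈ 4.67 V

The load sits in parallel with R2, giving an effective lower resistance R2' = R2·R_L/(R2+R_L) = 1.488 kΩ.
Then V_out = V_CC · R2'/(R1 + R2') = 29.4 × 1.488/9.368 = 4.670 V.
(Unloaded it would be 6.09 V; the load pulls it down.)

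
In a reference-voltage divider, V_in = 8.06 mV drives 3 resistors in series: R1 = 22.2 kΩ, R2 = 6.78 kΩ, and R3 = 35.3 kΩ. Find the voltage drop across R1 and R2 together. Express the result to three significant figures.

ΣR = 22.2 + 6.78 + 35.3 = 64.28 kΩ.
R_{R1..R2} = 22.2 + 6.78 = 28.98 kΩ.
By the voltage-divider rule, V = 8.06 × 28.98/64.28 = 3.634 mV.

V ≈ 3.63 mV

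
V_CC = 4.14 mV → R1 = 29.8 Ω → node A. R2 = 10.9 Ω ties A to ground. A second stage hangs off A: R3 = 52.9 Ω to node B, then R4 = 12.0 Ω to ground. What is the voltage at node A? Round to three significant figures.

V_A ≈ 0.987 mV

The second stage (R3 + R4 = 64.90 Ω) loads node A in parallel with R2.
R2 ‖ (R3+R4) = 9.333 Ω.
First divider: V_A = V_CC · 9.333/(29.8 + 9.333) = 0.9873 mV.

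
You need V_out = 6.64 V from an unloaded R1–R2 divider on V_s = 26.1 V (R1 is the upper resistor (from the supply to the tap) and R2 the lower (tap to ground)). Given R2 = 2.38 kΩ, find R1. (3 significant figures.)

R1 ≈ 6.98 kΩ

V_out/V_s = R2/(R1+R2) = 0.2544.
Rearranging, R1 = R2·(1−k)/k = 2.38 × 2.931 = 6.975 kΩ.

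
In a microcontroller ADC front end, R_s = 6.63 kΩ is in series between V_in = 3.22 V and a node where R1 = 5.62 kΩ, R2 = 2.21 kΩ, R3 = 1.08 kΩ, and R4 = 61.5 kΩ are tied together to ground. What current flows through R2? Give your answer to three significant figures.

I ≈ 0.128 mA

Combine the parallel branches: R_p = (1/5.62 + 1/2.21 + 1/1.08 + 1/61.5)⁻¹ = 0.6359 kΩ.
V_A by voltage divider: V_A = 3.22 × 0.6359/(6.63 + 0.6359) = 0.2818 V.
Branch current I = V_A/R2 = 0.2818/2.21 = 0.1275 mA.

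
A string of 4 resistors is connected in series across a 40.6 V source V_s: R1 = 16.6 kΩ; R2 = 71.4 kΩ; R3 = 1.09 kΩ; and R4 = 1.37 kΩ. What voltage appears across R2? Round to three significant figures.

ΣR = 16.6 + 71.4 + 1.09 + 1.37 = 90.46 kΩ.
Voltage divider: V = V_s · (71.40 / 90.46) = 40.6 × 0.7893 = 32.05 V.

V ≈ 32.0 V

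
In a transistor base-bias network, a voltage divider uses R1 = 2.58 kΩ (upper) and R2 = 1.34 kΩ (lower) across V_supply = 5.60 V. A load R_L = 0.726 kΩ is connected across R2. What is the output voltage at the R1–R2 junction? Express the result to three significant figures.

The load sits in parallel with R2, giving an effective lower resistance R2' = R2·R_L/(R2+R_L) = 0.4709 kΩ.
Now apply the divider: V_out = 5.60 × 0.1543 = 0.8643 V.

V_out ≈ 0.864 V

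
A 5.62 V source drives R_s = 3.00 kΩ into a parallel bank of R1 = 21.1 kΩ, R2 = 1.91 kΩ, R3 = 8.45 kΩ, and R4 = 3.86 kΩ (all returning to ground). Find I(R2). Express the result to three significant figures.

I ≈ 0.765 mA

Combine the parallel branches: R_p = (1/21.1 + 1/1.91 + 1/8.45 + 1/3.86)⁻¹ = 1.054 kΩ.
Node voltage V_A = V_CC · R_p/(R_s + R_p) = 5.62 × 0.2601 = 1.462 V.
I(R2) = V_A / R2 = 1.462/1.91 = 0.7652 mA.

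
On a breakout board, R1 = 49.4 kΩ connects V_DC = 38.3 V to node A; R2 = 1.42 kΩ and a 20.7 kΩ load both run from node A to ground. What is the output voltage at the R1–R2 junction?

V_out ≈ 1.00 V

R2 ‖ R_L = (1.42 × 20.7)/(1.42 + 20.7) = 1.329 kΩ.
Then V_out = V_DC · R2'/(R1 + R2') = 38.3 × 1.329/50.73 = 1.003 V.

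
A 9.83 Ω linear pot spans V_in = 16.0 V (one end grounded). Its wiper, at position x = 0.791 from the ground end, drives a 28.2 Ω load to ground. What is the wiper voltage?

V_out ≈ 12.0 V

Lower segment x·R_p = 7.776 Ω; upper segment (1−x)·R_p = 2.054 Ω.
(x·R_p) ‖ R_L = 6.095 Ω.
Then V_out = V_in · 6.095/(2.054 + 6.095) = 11.97 V.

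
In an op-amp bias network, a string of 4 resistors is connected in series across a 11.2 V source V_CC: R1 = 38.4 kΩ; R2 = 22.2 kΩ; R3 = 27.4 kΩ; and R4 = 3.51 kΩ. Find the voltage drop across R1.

ΣR = 38.4 + 22.2 + 27.4 + 3.51 = 91.51 kΩ.
Voltage divider: V = V_CC · (38.40 / 91.51) = 11.2 × 0.4196 = 4.700 V.

V ≈ 4.70 V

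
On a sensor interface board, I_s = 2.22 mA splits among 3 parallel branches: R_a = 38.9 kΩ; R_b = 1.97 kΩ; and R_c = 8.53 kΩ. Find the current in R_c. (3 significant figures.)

I ≈ 0.400 mA

ΣG = 1/38.9 + 1/1.97 + 1/8.53 = 0.6506.
By the current-divider rule, I = I_s · G_k/ΣG = 2.22 × 0.1802 = 0.4001 mA.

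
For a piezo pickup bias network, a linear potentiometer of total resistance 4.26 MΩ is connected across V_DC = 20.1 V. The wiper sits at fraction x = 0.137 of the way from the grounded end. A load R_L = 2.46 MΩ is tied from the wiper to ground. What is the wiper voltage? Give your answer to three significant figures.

The pot divides into 3.676 MΩ above the wiper and 0.5836 MΩ below.
R_L loads the lower segment: effective lower R = 0.4717 MΩ.
V_out = 20.1 × 0.4717/(3.676 + 0.4717) = 2.286 V.

V_out ≈ 2.29 V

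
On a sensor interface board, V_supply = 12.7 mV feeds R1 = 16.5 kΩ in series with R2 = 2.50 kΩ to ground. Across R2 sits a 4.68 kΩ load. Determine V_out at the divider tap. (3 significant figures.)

R2 ‖ R_L = (2.50 × 4.68)/(2.50 + 4.68) = 1.630 kΩ.
Voltage divider with the loaded lower leg: V_out = 12.7 × 1.630/(16.5 + 1.630) = 12.7 × 0.08988 = 1.142 mV.

V_out ≈ 1.14 mV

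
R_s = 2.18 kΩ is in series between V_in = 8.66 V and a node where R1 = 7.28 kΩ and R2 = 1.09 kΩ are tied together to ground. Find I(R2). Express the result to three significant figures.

I ≈ 2.41 mA

Parallel bank: R_p = 1/(1/7.28 + 1/1.09) = 0.9481 kΩ.
V_A by voltage divider: V_A = 8.66 × 0.9481/(2.18 + 0.9481) = 2.625 V.
Branch current I = V_A/R2 = 2.625/1.09 = 2.408 mA.
(Equivalently: I_total = 2.768 mA, then current-divider fraction G_k/ΣG = 0.8698.)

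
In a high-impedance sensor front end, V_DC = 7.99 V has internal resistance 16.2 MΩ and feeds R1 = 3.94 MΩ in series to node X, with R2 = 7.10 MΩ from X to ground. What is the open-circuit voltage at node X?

R1' = 16.2 + 3.94 = 20.14 MΩ (source resistance + R1).
With X open, the divider is unloaded: V_th = 7.99 × 7.10/27.24 = 2.083 V.

V_th ≈ 2.08 V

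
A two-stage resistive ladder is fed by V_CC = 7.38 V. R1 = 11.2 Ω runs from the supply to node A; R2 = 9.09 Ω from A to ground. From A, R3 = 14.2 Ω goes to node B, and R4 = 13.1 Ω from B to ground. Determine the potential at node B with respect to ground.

V_B ≈ 1.34 V

The second stage (R3 + R4 = 27.30 Ω) loads node A in parallel with R2.
Effective lower resistance at A: R2 ‖ 27.30 = 6.819 Ω.
V_A = 7.38 × 6.819/(11.2 + 6.819) = 2.793 V.
Stage 2 is unloaded, so V_B = V_A · R4/(R3+R4) = 2.793 × 13.1/27.30 = 1.340 V.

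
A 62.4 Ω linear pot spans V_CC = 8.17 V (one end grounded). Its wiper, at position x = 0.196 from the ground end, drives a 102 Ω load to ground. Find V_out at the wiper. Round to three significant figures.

Lower segment x·R_p = 12.23 Ω; upper segment (1−x)·R_p = 50.17 Ω.
Lower segment in parallel with the load: 12.23 ‖ 102 = 10.92 Ω.
Loaded-divider output: V_out = 8.17 × 0.1788 = 1.461 V.

V_out ≈ 1.46 V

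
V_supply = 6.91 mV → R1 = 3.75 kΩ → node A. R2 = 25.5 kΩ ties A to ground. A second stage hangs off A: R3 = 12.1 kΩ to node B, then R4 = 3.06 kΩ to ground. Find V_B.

V_B ≈ 1.00 mV

Looking into the second stage from A: R3 + R4 = 15.16 kΩ appears in parallel with R2.
R2 ‖ (R3+R4) = 9.508 kΩ.
So V_A = 6.91 × 0.7171 = 4.955 mV.
V_B = V_A × 0.2018 = 1.000 mV.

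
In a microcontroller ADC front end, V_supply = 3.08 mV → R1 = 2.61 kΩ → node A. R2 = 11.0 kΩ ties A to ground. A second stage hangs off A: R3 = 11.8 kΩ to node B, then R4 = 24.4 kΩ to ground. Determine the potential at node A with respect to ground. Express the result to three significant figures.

Looking into the second stage from A: R3 + R4 = 36.20 kΩ appears in parallel with R2.
Effective lower resistance at A: R2 ‖ 36.20 = 8.436 kΩ.
V_A = 3.08 × 8.436/(2.61 + 8.436) = 2.352 mV.

V_A ≈ 2.35 mV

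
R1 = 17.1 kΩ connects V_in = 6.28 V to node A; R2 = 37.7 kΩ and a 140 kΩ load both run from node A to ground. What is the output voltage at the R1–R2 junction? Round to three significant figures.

The load sits in parallel with R2, giving an effective lower resistance R2' = R2·R_L/(R2+R_L) = 29.70 kΩ.
Voltage divider with the loaded lower leg: V_out = 6.28 × 29.70/(17.1 + 29.70) = 6.28 × 0.6346 = 3.985 V.
(Unloaded it would be 4.32 V; the load pulls it down.)

V_out ≈ 3.99 V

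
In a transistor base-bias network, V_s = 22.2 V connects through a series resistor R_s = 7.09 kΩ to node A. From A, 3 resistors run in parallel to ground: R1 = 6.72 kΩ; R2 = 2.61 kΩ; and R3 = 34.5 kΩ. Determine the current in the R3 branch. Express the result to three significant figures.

I ≈ 0.129 mA

Combine the parallel branches: R_p = (1/6.72 + 1/2.61 + 1/34.5)⁻¹ = 1.783 kΩ.
V_A = 22.2 × 1.783/8.873 = 4.460 V.
I(R3) = V_A / R3 = 4.460/34.5 = 0.1293 mA.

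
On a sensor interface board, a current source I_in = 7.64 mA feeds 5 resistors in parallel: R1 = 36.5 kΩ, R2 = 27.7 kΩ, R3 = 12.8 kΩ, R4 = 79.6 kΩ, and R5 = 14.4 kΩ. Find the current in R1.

I ≈ 0.936 mA

Total conductance ΣG = 1/36.5 + 1/27.7 + 1/12.8 + 1/79.6 + 1/14.4 = 0.2236 (units of 1/kΩ).
By the current-divider rule, I = I_in · G_k/ΣG = 7.64 × 0.1225 = 0.9360 mA.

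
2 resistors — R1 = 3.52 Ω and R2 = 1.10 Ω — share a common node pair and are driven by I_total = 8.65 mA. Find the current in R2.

Two-branch current divider: I_k = I_total · R_other/(R_1 + R_2).
So I = 8.65 × 3.52/4.620 = 6.590 mA.

I ≈ 6.59 mA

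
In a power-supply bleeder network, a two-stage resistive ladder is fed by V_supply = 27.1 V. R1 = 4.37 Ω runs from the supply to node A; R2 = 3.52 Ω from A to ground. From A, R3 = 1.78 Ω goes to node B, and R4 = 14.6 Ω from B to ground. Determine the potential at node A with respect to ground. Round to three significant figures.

Looking into the second stage from A: R3 + R4 = 16.38 Ω appears in parallel with R2.
R2 ‖ (R3+R4) = 2.897 Ω.
First divider: V_A = V_supply · 2.897/(4.37 + 2.897) = 10.80 V.

V_A ≈ 10.8 V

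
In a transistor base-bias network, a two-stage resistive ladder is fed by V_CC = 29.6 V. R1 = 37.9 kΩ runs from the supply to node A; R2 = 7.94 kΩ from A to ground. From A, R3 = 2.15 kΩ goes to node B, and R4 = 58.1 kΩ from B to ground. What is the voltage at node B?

The second stage (R3 + R4 = 60.25 kΩ) loads node A in parallel with R2.
Effective lower resistance at A: R2 ‖ 60.25 = 7.015 kΩ.
So V_A = 29.6 × 0.1562 = 4.623 V.
V_B = V_A × 0.9643 = 4.458 V.

V_B ≈ 4.46 V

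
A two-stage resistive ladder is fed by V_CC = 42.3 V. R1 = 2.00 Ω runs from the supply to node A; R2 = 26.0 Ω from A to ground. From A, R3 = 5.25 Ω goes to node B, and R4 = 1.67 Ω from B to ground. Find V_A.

Looking into the second stage from A: R3 + R4 = 6.920 Ω appears in parallel with R2.
R2 ‖ (R3+R4) = 5.465 Ω.
V_A = 42.3 × 5.465/(2.00 + 5.465) = 30.97 V.

V_A ≈ 31.0 V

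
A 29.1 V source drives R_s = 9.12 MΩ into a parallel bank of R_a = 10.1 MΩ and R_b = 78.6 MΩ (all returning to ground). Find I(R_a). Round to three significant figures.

Parallel bank: R_p = 1/(1/10.1 + 1/78.6) = 8.950 MΩ.
V_A = 29.1 × 8.950/18.07 = 14.41 V.
Branch current I = V_A/R_a = 14.41/10.1 = 1.427 µA.

I ≈ 1.43 µA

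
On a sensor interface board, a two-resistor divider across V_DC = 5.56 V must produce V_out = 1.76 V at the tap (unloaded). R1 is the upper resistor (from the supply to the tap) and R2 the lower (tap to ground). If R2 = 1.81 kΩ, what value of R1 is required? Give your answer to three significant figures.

R1 ≈ 3.91 kΩ

Required fraction k = V_out/V_DC = 0.3165.
R1 = R2·(1/k − 1) = 1.81 × 2.159 = 3.908 kΩ.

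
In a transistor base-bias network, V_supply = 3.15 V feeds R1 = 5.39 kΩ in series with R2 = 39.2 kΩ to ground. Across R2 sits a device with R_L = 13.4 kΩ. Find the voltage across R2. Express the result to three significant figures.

V_out ≈ 2.05 V

R2 ‖ R_L = (39.2 × 13.4)/(39.2 + 13.4) = 9.986 kΩ.
Now apply the divider: V_out = 3.15 × 0.6495 = 2.046 V.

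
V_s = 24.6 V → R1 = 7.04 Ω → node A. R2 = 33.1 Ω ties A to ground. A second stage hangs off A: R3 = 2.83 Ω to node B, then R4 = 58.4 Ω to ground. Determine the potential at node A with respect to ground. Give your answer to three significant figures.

Node A sees R2 in parallel with the series input of stage 2, R3 + R4 = 61.23 Ω.
R2 ‖ (R3+R4) = 21.49 Ω.
V_A = 24.6 × 21.49/(7.04 + 21.49) = 18.53 V.

V_A ≈ 18.5 V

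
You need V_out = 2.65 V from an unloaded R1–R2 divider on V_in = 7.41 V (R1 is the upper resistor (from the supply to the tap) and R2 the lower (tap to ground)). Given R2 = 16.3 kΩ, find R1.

R1 ≈ 29.3 kΩ

V_out/V_in = R2/(R1+R2) = 0.3576.
R1 = R2·(1/k − 1) = 16.3 × 1.796 = 29.28 kΩ.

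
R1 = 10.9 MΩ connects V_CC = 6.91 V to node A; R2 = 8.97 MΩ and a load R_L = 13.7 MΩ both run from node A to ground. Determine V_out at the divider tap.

The load sits in parallel with R2, giving an effective lower resistance R2' = R2·R_L/(R2+R_L) = 5.421 MΩ.
Then V_out = V_CC · R2'/(R1 + R2') = 6.91 × 5.421/16.32 = 2.295 V.

V_out ≈ 2.30 V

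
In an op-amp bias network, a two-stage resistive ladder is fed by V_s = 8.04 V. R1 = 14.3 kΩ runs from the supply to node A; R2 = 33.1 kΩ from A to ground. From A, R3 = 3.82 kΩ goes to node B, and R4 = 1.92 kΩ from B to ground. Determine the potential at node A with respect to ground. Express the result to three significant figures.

Looking into the second stage from A: R3 + R4 = 5.740 kΩ appears in parallel with R2.
R2 ‖ (R3+R4) = 4.892 kΩ.
V_A = 8.04 × 4.892/(14.3 + 4.892) = 2.049 V.

V_A ≈ 2.05 V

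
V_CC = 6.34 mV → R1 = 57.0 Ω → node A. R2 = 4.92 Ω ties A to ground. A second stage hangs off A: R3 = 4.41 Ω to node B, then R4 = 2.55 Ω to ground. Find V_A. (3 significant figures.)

V_A ≈ 0.305 mV

The second stage (R3 + R4 = 6.960 Ω) loads node A in parallel with R2.
Effective lower resistance at A: R2 ‖ 6.960 = 2.882 Ω.
First divider: V_A = V_CC · 2.882/(57.0 + 2.882) = 0.3052 mV.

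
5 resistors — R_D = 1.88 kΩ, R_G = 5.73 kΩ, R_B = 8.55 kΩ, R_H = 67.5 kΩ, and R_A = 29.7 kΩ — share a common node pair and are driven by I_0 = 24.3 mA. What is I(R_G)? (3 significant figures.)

I ≈ 4.86 mA

Conductances: ΣG = 1/1.88 + 1/5.73 + 1/8.55 + 1/67.5 + 1/29.7 = 0.8719 (1/kΩ).
Current divider: I(R_G) = I_0 · G_k/ΣG = 24.3 × (0.1745/0.8719) = 24.3 × 0.2002 = 4.864 mA.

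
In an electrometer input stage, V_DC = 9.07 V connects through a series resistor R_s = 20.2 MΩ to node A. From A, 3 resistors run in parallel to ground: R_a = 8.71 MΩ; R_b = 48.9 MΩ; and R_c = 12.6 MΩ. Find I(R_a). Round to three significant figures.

Parallel bank: R_p = 1/(1/8.71 + 1/48.9 + 1/12.6) = 4.659 MΩ.
V_A by voltage divider: V_A = 9.07 × 4.659/(20.2 + 4.659) = 1.700 V.
I(R_a) = V_A / R_a = 1.700/8.71 = 0.1952 µA.

I ≈ 0.195 µA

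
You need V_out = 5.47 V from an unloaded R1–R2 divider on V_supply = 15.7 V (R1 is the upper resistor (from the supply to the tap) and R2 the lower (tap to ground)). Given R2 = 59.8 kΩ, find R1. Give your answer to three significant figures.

R1 ≈ 112 kΩ

Required fraction k = V_out/V_supply = 0.3484.
So R1 = R2 · (V_supply/V_out − 1) = 59.8 × (15.7/5.47 − 1) = 59.8 × 1.870 = 111.8 kΩ.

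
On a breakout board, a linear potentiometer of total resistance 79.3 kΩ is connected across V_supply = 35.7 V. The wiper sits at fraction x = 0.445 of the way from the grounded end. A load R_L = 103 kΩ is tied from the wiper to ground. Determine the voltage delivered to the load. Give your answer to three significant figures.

V_out ≈ 13.3 V

Lower segment x·R_p = 35.29 kΩ; upper segment (1−x)·R_p = 44.01 kΩ.
Lower segment in parallel with the load: 35.29 ‖ 103 = 26.28 kΩ.
V_out = 35.7 × 26.28/(44.01 + 26.28) = 13.35 V.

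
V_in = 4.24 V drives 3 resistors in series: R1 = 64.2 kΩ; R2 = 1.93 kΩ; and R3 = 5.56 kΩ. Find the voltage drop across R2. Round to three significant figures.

Series total: ΣR = 64.2 + 1.93 + 5.56 = 71.69 kΩ.
By the voltage-divider rule, V = 4.24 × 1.930/71.69 = 0.1141 V.

V ≈ 0.114 V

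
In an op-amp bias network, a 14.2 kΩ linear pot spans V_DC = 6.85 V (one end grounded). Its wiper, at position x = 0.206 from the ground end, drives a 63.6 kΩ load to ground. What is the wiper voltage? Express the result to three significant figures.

V_out ≈ 1.36 V

Lower segment x·R_p = 2.925 kΩ; upper segment (1−x)·R_p = 11.27 kΩ.
(x·R_p) ‖ R_L = 2.797 kΩ.
Then V_out = V_DC · 2.797/(11.27 + 2.797) = 1.361 V.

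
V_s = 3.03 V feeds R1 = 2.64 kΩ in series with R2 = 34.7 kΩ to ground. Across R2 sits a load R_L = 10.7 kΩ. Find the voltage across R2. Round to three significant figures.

R2 ‖ R_L = (34.7 × 10.7)/(34.7 + 10.7) = 8.178 kΩ.
Now apply the divider: V_out = 3.03 × 0.7560 = 2.291 V.
(Unloaded it would be 2.82 V; the load pulls it down.)

V_out ≈ 2.29 V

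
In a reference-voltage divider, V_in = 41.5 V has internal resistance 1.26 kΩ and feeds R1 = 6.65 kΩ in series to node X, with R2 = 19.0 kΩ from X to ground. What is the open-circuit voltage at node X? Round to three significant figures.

R1' = 1.26 + 6.65 = 7.910 kΩ (source resistance + R1).
With X open, the divider is unloaded: V_th = 41.5 × 19.0/26.91 = 29.30 V.

V_th ≈ 29.3 V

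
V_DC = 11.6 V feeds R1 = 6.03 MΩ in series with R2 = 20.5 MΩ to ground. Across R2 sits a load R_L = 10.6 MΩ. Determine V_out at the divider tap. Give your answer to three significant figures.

The load sits in parallel with R2, giving an effective lower resistance R2' = R2·R_L/(R2+R_L) = 6.987 MΩ.
Now apply the divider: V_out = 11.6 × 0.5368 = 6.226 V.
(Unloaded it would be 8.96 V; the load pulls it down.)

V_out ≈ 6.23 V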